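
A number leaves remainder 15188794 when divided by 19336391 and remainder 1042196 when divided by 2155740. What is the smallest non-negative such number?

Write x = 15188794 + 19336391·k. Then 19336391·k ≡ 1042196 − 15188794 ≡ 943582 (mod 2155740).
Need 19336391⁻¹ mod 2155740. Extended Euclid on (2155740, 2090471):
2155740 = 1×2090471 + 65269
2090471 = 32×65269 + 1863
65269 = 35×1863 + 64
1863 = 29×64 + 7
64 = 9×7 + 1
7 = 7×1 + 0
Back-substitute:
1 = 64 − 9·7
1 = −9·1863 + 262·64
1 = 262·65269 − 9179·1863
1 = −9179·2090471 + 293990·65269
1 = 293990·2155740 − 303169·2090471
19336391⁻¹ ≡ 1852571 (mod 2155740), so k ≡ 1852571·943582 ≡ 1886642 (mod 2155740).
x = 15188794 + 19336391·1886642 = 36480862577816.

36480862577816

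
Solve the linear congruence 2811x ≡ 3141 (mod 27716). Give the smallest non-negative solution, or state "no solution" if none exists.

First find gcd(2811, 27716):
27716 = 9*2811 + 2417
2811 = 1*2417 + 394
2417 = 6*394 + 53
394 = 7*53 + 23
53 = 2*23 + 7
23 = 3*7 + 2
7 = 3*2 + 1
2 = 2*1 + 0
gcd = 1, so a unique solution mod 27716 exists.
Back-substitute for the Bézout coefficients:
1 = 7 − 3·2
1 = −3·23 + 10·7
1 = 10·53 − 23·23
1 = −23·394 + 171·53
1 = 171·2417 − 1049·394
1 = −1049·2811 + 1220·2417
1 = 1220·27716 − 12029·2811
So 2811·(-12029) ≡ 1 (mod 27716), giving 2811⁻¹ ≡ 15687.
x ≡ 2811⁻¹·3141 ≡ 15687·3141 ≡ 21535 (mod 27716).

21535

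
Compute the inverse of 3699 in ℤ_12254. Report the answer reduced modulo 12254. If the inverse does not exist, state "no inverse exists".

3601

Extended Euclidean algorithm:
12254 = 3*3699 + 1157
3699 = 3*1157 + 228
1157 = 5*228 + 17
228 = 13*17 + 7
17 = 2*7 + 3
7 = 2*3 + 1
3 = 3*1 + 0
The gcd is 1. Working backward:
1 = 7 − 2·3
1 = −2·17 + 5·7
1 = 5·228 − 67·17
1 = −67·1157 + 340·228
1 = 340·3699 − 1087·1157
1 = −1087·12254 + 3601·3699
So 3699·3601 ≡ 1 (mod 12254).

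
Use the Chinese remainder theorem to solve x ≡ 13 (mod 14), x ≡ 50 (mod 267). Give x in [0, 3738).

1385

Write x = 13 + 14·k. Then 14·k ≡ 50 − 13 ≡ 37 (mod 267).
Need 14⁻¹ mod 267. Extended Euclid on (267, 14):
267 = 19×14 + 1
14 = 14×1 + 0
Back-substitute:
1 = 267 − 19·14
14⁻¹ ≡ 248 (mod 267), so k ≡ 248·37 ≡ 98 (mod 267).
x = 13 + 14·98 = 1385.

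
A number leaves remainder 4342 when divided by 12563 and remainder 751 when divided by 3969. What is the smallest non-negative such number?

30871633

Write x = 4342 + 12563·k. Then 12563·k ≡ 751 − 4342 ≡ 378 (mod 3969).
Need 12563⁻¹ mod 3969. Extended Euclid on (3969, 656):
3969 = 6*656 + 33
656 = 19*33 + 29
33 = 1*29 + 4
29 = 7*4 + 1
4 = 4*1 + 0
Back-substitute:
1 = 29 − 7·4
1 = −7·33 + 8·29
1 = 8·656 − 159·33
1 = −159·3969 + 962·656
12563⁻¹ ≡ 962 (mod 3969), so k ≡ 962·378 ≡ 2457 (mod 3969).
x = 4342 + 12563·2457 = 30871633.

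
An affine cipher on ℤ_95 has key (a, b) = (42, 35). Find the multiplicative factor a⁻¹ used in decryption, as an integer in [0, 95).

Run Euclid on (95, 42):
95 = 2*42 + 11
42 = 3*11 + 9
11 = 1*9 + 2
9 = 4*2 + 1
2 = 2*1 + 0
gcd = 1, so the inverse exists. Back-substitute:
1 = 9 − 4·2
1 = −4·11 + 5·9
1 = 5·42 − 19·11
1 = −19·95 + 43·42
So 42·43 ≡ 1 (mod 95).

43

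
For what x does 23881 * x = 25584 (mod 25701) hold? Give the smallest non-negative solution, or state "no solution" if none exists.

First find gcd(23881, 25701):
25701 = 1·23881 + 1820
23881 = 13·1820 + 221
1820 = 8·221 + 52
221 = 4·52 + 13
52 = 4·13 + 0
gcd = 13 and 13 | 25584, so solutions exist. Divide through by 13: 1837x ≡ 1968 (mod 1977).
Now find 1837⁻¹ mod 1977:
1977 = 1*1837 + 140
1837 = 13*140 + 17
140 = 8*17 + 4
17 = 4*4 + 1
4 = 4*1 + 0
Back-substitute:
1 = 17 − 4·4
1 = −4·140 + 33·17
1 = 33·1837 − 433·140
1 = −433·1977 + 466·1837
So 1837⁻¹ ≡ 466 (mod 1977).
Then x ≡ 466·1968 ≡ 1737 (mod 1977); the smallest non-negative solution is x = 1737.

1737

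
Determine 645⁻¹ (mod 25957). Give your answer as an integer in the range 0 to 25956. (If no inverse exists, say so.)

6117

Run Euclid on (25957, 645):
25957 = 40*645 + 157
645 = 4*157 + 17
157 = 9*17 + 4
17 = 4*4 + 1
4 = 4*1 + 0
gcd = 1, so the inverse exists. Back-substitute:
1 = 17 − 4·4
1 = −4·157 + 37·17
1 = 37·645 − 152·157
1 = −152·25957 + 6117·645
So 645·6117 ≡ 1 (mod 25957).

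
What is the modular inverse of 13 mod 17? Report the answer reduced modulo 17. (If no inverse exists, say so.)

4

Run Euclid on (17, 13):
17 = 1×13 + 4
13 = 3×4 + 1
4 = 4×1 + 0
Since gcd(13, 17) = 1, back-substitute to write 1 as a combination:
1 = 13 − 3·4
1 = −3·17 + 4·13
So 13·4 ≡ 1 (mod 17).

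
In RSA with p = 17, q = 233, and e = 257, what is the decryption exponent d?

φ(n) = (p−1)(q−1) = 16·232 = 3712.
Need d with 257·d ≡ 1 (mod 3712). Apply the extended Euclidean algorithm:
3712 = 14×257 + 114
257 = 2×114 + 29
114 = 3×29 + 27
29 = 1×27 + 2
27 = 13×2 + 1
2 = 2×1 + 0
Back-substitute:
1 = 27 − 13·2
1 = −13·29 + 14·27
1 = 14·114 − 55·29
1 = −55·257 + 124·114
1 = 124·3712 − 1791·257
So 257·(-1791) ≡ 1 (mod 3712), hence d ≡ -1791 ≡ 1921 (mod 3712).

1921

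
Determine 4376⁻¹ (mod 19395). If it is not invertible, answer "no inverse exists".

15836

Run Euclid on (19395, 4376):
19395 = 4·4376 + 1891
4376 = 2·1891 + 594
1891 = 3·594 + 109
594 = 5·109 + 49
109 = 2·49 + 11
49 = 4·11 + 5
11 = 2·5 + 1
5 = 5·1 + 0
gcd = 1, so the inverse exists. Back-substitute:
1 = 11 − 2·5
1 = −2·49 + 9·11
1 = 9·109 − 20·49
1 = −20·594 + 109·109
1 = 109·1891 − 347·594
1 = −347·4376 + 803·1891
1 = 803·19395 − 3559·4376
Hence 4376⁻¹ ≡ -3559 ≡ 15836 (mod 19395).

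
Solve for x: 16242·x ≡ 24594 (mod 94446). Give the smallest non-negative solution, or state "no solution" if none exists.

First find gcd(16242, 94446):
94446 = 5*16242 + 13236
16242 = 1*13236 + 3006
13236 = 4*3006 + 1212
3006 = 2*1212 + 582
1212 = 2*582 + 48
582 = 12*48 + 6
48 = 8*6 + 0
gcd = 6 and 6 | 24594, so solutions exist. Divide through by 6: 2707x ≡ 4099 (mod 15741).
Now find 2707⁻¹ mod 15741:
15741 = 5·2707 + 2206
2707 = 1·2206 + 501
2206 = 4·501 + 202
501 = 2·202 + 97
202 = 2·97 + 8
97 = 12·8 + 1
8 = 8·1 + 0
Back-substitute:
1 = 97 − 12·8
1 = −12·202 + 25·97
1 = 25·501 − 62·202
1 = −62·2206 + 273·501
1 = 273·2707 − 335·2206
1 = −335·15741 + 1948·2707
So 2707⁻¹ ≡ 1948 (mod 15741).
Then x ≡ 1948·4099 ≡ 4165 (mod 15741); the smallest non-negative solution is x = 4165.

4165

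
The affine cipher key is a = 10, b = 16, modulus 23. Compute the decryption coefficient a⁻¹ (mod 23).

7

Apply the Euclidean algorithm to 23 and 10:
23 = 2×10 + 3
10 = 3×3 + 1
3 = 3×1 + 0
The gcd is 1. Working backward:
1 = 10 − 3·3
1 = −3·23 + 7·10
So 10·7 ≡ 1 (mod 23).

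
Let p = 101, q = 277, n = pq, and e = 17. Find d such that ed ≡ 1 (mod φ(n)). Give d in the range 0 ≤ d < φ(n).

24353

φ(n) = (p−1)(q−1) = 100·276 = 27600.
Need d with 17·d ≡ 1 (mod 27600). Apply the extended Euclidean algorithm:
27600 = 1623×17 + 9
17 = 1×9 + 8
9 = 1×8 + 1
8 = 8×1 + 0
Back-substitute:
1 = 9 − 8
1 = −17 + 2·9
1 = 2·27600 − 3247·17
So 17·(-3247) ≡ 1 (mod 27600), hence d ≡ -3247 ≡ 24353 (mod 27600).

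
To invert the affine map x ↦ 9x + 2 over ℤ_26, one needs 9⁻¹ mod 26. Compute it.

3

gcd(26, 9) by repeated division:
26 = 2×9 + 8
9 = 1×8 + 1
8 = 8×1 + 0
Since gcd(9, 26) = 1, back-substitute to write 1 as a combination:
1 = 9 − 8
1 = −26 + 3·9
So 9·3 ≡ 1 (mod 26).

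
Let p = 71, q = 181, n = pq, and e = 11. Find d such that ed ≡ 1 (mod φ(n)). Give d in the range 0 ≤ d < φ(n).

2291

φ(n) = (p−1)(q−1) = 70·180 = 12600.
Need d with 11·d ≡ 1 (mod 12600). Apply the extended Euclidean algorithm:
12600 = 1145*11 + 5
11 = 2*5 + 1
5 = 5*1 + 0
Back-substitute:
1 = 11 − 2·5
1 = −2·12600 + 2291·11
So 11·2291 ≡ 1 (mod 12600), hence d = 2291.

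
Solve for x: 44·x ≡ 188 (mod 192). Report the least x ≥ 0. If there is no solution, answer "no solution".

13

First find gcd(44, 192):
192 = 4×44 + 16
44 = 2×16 + 12
16 = 1×12 + 4
12 = 3×4 + 0
gcd = 4 and 4 | 188, so solutions exist. Divide through by 4: 11x ≡ 47 (mod 48).
Now find 11⁻¹ mod 48:
48 = 4·11 + 4
11 = 2·4 + 3
4 = 1·3 + 1
3 = 3·1 + 0
Back-substitute:
1 = 4 − 3
1 = −11 + 3·4
1 = 3·48 − 13·11
So 11·(-13) ≡ 1 (mod 48), i.e. 11⁻¹ ≡ 35.
Then x ≡ 35·47 ≡ 13 (mod 48); the smallest non-negative solution is x = 13.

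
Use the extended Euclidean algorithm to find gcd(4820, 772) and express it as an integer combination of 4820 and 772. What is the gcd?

4

Repeated division:
4820 = 6·772 + 188
772 = 4·188 + 20
188 = 9·20 + 8
20 = 2·8 + 4
8 = 2·4 + 0
gcd(4820, 772) = 4.
Working backward:
4 = 20 − 2·8
4 = −2·188 + 19·20
4 = 19·772 − 78·188
4 = −78·4820 + 487·772
So 4 = (-78)·4820 + (487)·772.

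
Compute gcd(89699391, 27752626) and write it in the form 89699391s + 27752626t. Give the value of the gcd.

1

Euclidean algorithm:
89699391 = 3·27752626 + 6441513
27752626 = 4·6441513 + 1986574
6441513 = 3·1986574 + 481791
1986574 = 4·481791 + 59410
481791 = 8·59410 + 6511
59410 = 9·6511 + 811
6511 = 8·811 + 23
811 = 35·23 + 6
23 = 3·6 + 5
6 = 1·5 + 1
5 = 5·1 + 0
gcd(89699391, 27752626) = 1.
Express as a combination:
1 = 6 − 5
1 = −23 + 4·6
1 = 4·811 − 141·23
1 = −141·6511 + 1132·811
1 = 1132·59410 − 10329·6511
1 = −10329·481791 + 83764·59410
1 = 83764·1986574 − 345385·481791
1 = −345385·6441513 + 1119919·1986574
1 = 1119919·27752626 − 4825061·6441513
1 = −4825061·89699391 + 15595102·27752626
So 1 = (-4825061)·89699391 + (15595102)·27752626.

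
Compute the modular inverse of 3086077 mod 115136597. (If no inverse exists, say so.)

Extended Euclidean algorithm:
115136597 = 37×3086077 + 951748
3086077 = 3×951748 + 230833
951748 = 4×230833 + 28416
230833 = 8×28416 + 3505
28416 = 8×3505 + 376
3505 = 9×376 + 121
376 = 3×121 + 13
121 = 9×13 + 4
13 = 3×4 + 1
4 = 4×1 + 0
The gcd is 1. Working backward:
1 = 13 − 3·4
1 = −3·121 + 28·13
1 = 28·376 − 87·121
1 = −87·3505 + 811·376
1 = 811·28416 − 6575·3505
1 = −6575·230833 + 53411·28416
1 = 53411·951748 − 220219·230833
1 = −220219·3086077 + 714068·951748
1 = 714068·115136597 − 26640735·3086077
Hence 3086077⁻¹ ≡ -26640735 ≡ 88495862 (mod 115136597).

88495862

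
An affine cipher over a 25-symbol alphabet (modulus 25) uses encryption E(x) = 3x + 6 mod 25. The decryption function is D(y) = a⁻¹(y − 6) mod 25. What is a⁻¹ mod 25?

17

Extended Euclidean algorithm:
25 = 8*3 + 1
3 = 3*1 + 0
gcd = 1, so the inverse exists. Back-substitute:
1 = 25 − 8·3
Hence 3⁻¹ ≡ -8 ≡ 17 (mod 25).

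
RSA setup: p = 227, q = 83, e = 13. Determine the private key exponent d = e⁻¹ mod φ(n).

15681

φ(n) = (p−1)(q−1) = 226·82 = 18532.
Need d with 13·d ≡ 1 (mod 18532). Apply the extended Euclidean algorithm:
18532 = 1425*13 + 7
13 = 1*7 + 6
7 = 1*6 + 1
6 = 6*1 + 0
Back-substitute:
1 = 7 − 6
1 = −13 + 2·7
1 = 2·18532 − 2851·13
So 13·(-2851) ≡ 1 (mod 18532), hence d ≡ -2851 ≡ 15681 (mod 18532).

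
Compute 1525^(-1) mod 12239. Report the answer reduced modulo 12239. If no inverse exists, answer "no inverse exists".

Apply the Euclidean algorithm to 12239 and 1525:
12239 = 8·1525 + 39
1525 = 39·39 + 4
39 = 9·4 + 3
4 = 1·3 + 1
3 = 3·1 + 0
The gcd is 1. Working backward:
1 = 4 − 3
1 = −39 + 10·4
1 = 10·1525 − 391·39
1 = −391·12239 + 3138·1525
So 1525·3138 ≡ 1 (mod 12239).

3138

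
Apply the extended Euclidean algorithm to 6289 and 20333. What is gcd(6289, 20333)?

1

Repeated division:
20333 = 3*6289 + 1466
6289 = 4*1466 + 425
1466 = 3*425 + 191
425 = 2*191 + 43
191 = 4*43 + 19
43 = 2*19 + 5
19 = 3*5 + 4
5 = 1*4 + 1
4 = 4*1 + 0
gcd(6289, 20333) = 1.
Express as a combination:
1 = 5 − 4
1 = −19 + 4·5
1 = 4·43 − 9·19
1 = −9·191 + 40·43
1 = 40·425 − 89·191
1 = −89·1466 + 307·425
1 = 307·6289 − 1317·1466
1 = −1317·20333 + 4258·6289
So 1 = (-1317)·20333 + (4258)·6289.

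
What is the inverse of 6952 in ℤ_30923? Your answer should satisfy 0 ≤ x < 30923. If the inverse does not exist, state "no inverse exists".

9808

Extended Euclidean algorithm:
30923 = 4·6952 + 3115
6952 = 2·3115 + 722
3115 = 4·722 + 227
722 = 3·227 + 41
227 = 5·41 + 22
41 = 1·22 + 19
22 = 1·19 + 3
19 = 6·3 + 1
3 = 3·1 + 0
gcd = 1, so the inverse exists. Back-substitute:
1 = 19 − 6·3
1 = −6·22 + 7·19
1 = 7·41 − 13·22
1 = −13·227 + 72·41
1 = 72·722 − 229·227
1 = −229·3115 + 988·722
1 = 988·6952 − 2205·3115
1 = −2205·30923 + 9808·6952
So 6952·9808 ≡ 1 (mod 30923).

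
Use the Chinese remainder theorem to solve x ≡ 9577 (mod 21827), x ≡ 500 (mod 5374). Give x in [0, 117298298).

Write x = 9577 + 21827·k. Then 21827·k ≡ 500 − 9577 ≡ 1671 (mod 5374).
Need 21827⁻¹ mod 5374. Extended Euclid on (5374, 331):
5374 = 16·331 + 78
331 = 4·78 + 19
78 = 4·19 + 2
19 = 9·2 + 1
2 = 2·1 + 0
Back-substitute:
1 = 19 − 9·2
1 = −9·78 + 37·19
1 = 37·331 − 157·78
1 = −157·5374 + 2549·331
21827⁻¹ ≡ 2549 (mod 5374), so k ≡ 2549·1671 ≡ 3171 (mod 5374).
x = 9577 + 21827·3171 = 69222994.

69222994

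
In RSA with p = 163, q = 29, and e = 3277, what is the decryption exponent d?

φ(n) = (p−1)(q−1) = 162·28 = 4536.
Need d with 3277·d ≡ 1 (mod 4536). Apply the extended Euclidean algorithm:
4536 = 1·3277 + 1259
3277 = 2·1259 + 759
1259 = 1·759 + 500
759 = 1·500 + 259
500 = 1·259 + 241
259 = 1·241 + 18
241 = 13·18 + 7
18 = 2·7 + 4
7 = 1·4 + 3
4 = 1·3 + 1
3 = 3·1 + 0
Back-substitute:
1 = 4 − 3
1 = −7 + 2·4
1 = 2·18 − 5·7
1 = −5·241 + 67·18
1 = 67·259 − 72·241
1 = −72·500 + 139·259
1 = 139·759 − 211·500
1 = −211·1259 + 350·759
1 = 350·3277 − 911·1259
1 = −911·4536 + 1261·3277
So 3277·1261 ≡ 1 (mod 4536), hence d = 1261.

1261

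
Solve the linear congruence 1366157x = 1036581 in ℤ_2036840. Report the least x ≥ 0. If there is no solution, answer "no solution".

First find gcd(1366157, 2036840):
2036840 = 1·1366157 + 670683
1366157 = 2·670683 + 24791
670683 = 27·24791 + 1326
24791 = 18·1326 + 923
1326 = 1·923 + 403
923 = 2·403 + 117
403 = 3·117 + 52
117 = 2·52 + 13
52 = 4·13 + 0
gcd = 13 and 13 | 1036581, so solutions exist. Divide through by 13: 105089x ≡ 79737 (mod 156680).
Now find 105089⁻¹ mod 156680:
156680 = 1×105089 + 51591
105089 = 2×51591 + 1907
51591 = 27×1907 + 102
1907 = 18×102 + 71
102 = 1×71 + 31
71 = 2×31 + 9
31 = 3×9 + 4
9 = 2×4 + 1
4 = 4×1 + 0
Back-substitute:
1 = 9 − 2·4
1 = −2·31 + 7·9
1 = 7·71 − 16·31
1 = −16·102 + 23·71
1 = 23·1907 − 430·102
1 = −430·51591 + 11633·1907
1 = 11633·105089 − 23696·51591
1 = −23696·156680 + 35329·105089
So 105089⁻¹ ≡ 35329 (mod 156680).
Then x ≡ 35329·79737 ≡ 78753 (mod 156680); the smallest non-negative solution is x = 78753.

78753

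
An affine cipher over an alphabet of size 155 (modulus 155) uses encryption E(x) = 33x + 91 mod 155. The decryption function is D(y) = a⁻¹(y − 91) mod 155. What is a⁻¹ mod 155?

Run Euclid on (155, 33):
155 = 4·33 + 23
33 = 1·23 + 10
23 = 2·10 + 3
10 = 3·3 + 1
3 = 3·1 + 0
Since gcd(33, 155) = 1, back-substitute to write 1 as a combination:
1 = 10 − 3·3
1 = −3·23 + 7·10
1 = 7·33 − 10·23
1 = −10·155 + 47·33
So 33·47 ≡ 1 (mod 155).

47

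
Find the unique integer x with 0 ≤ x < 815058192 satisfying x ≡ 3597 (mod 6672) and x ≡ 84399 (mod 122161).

631168125

Write x = 3597 + 6672·k. Then 6672·k ≡ 84399 − 3597 ≡ 80802 (mod 122161).
Need 6672⁻¹ mod 122161. Extended Euclid on (122161, 6672):
122161 = 18×6672 + 2065
6672 = 3×2065 + 477
2065 = 4×477 + 157
477 = 3×157 + 6
157 = 26×6 + 1
6 = 6×1 + 0
Back-substitute:
1 = 157 − 26·6
1 = −26·477 + 79·157
1 = 79·2065 − 342·477
1 = −342·6672 + 1105·2065
1 = 1105·122161 − 20232·6672
6672⁻¹ ≡ 101929 (mod 122161), so k ≡ 101929·80802 ≡ 94599 (mod 122161).
x = 3597 + 6672·94599 = 631168125.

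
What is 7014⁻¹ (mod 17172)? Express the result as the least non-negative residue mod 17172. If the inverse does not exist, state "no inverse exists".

no inverse exists

Euclidean algorithm on 17172, 7014:
17172 = 2×7014 + 3144
7014 = 2×3144 + 726
3144 = 4×726 + 240
726 = 3×240 + 6
240 = 40×6 + 0
Since gcd = 6 > 1, 7014 is not a unit mod 17172.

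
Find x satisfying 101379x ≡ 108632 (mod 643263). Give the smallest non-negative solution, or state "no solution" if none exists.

gcd(101379, 643263):
643263 = 6×101379 + 34989
101379 = 2×34989 + 31401
34989 = 1×31401 + 3588
31401 = 8×3588 + 2697
3588 = 1×2697 + 891
2697 = 3×891 + 24
891 = 37×24 + 3
24 = 8×3 + 0
gcd = 3, but 3 ∤ 108632, so the congruence has no solution.

no solution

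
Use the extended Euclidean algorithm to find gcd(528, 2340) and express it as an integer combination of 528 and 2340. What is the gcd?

12

Euclidean algorithm:
2340 = 4·528 + 228
528 = 2·228 + 72
228 = 3·72 + 12
72 = 6·12 + 0
gcd(528, 2340) = 12.
Back-substituting:
12 = 228 − 3·72
12 = −3·528 + 7·228
12 = 7·2340 − 31·528
So 12 = (7)·2340 + (-31)·528.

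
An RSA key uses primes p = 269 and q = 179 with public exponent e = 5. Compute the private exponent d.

φ(n) = (p−1)(q−1) = 268·178 = 47704.
Need d with 5·d ≡ 1 (mod 47704). Apply the extended Euclidean algorithm:
47704 = 9540·5 + 4
5 = 1·4 + 1
4 = 4·1 + 0
Back-substitute:
1 = 5 − 4
1 = −47704 + 9541·5
So 5·9541 ≡ 1 (mod 47704), hence d = 9541.

9541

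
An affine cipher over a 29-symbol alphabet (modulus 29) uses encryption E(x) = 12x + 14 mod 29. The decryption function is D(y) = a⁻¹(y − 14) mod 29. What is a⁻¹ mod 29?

17

Apply the Euclidean algorithm to 29 and 12:
29 = 2×12 + 5
12 = 2×5 + 2
5 = 2×2 + 1
2 = 2×1 + 0
Since gcd(12, 29) = 1, back-substitute to write 1 as a combination:
1 = 5 − 2·2
1 = −2·12 + 5·5
1 = 5·29 − 12·12
Thus 12·(-12) ≡ 1 (mod 29); reducing, -12 mod 29 = 17.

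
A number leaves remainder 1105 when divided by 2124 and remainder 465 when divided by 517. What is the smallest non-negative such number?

604321

Write x = 1105 + 2124·k. Then 2124·k ≡ 465 − 1105 ≡ 394 (mod 517).
Need 2124⁻¹ mod 517. Extended Euclid on (517, 56):
517 = 9×56 + 13
56 = 4×13 + 4
13 = 3×4 + 1
4 = 4×1 + 0
Back-substitute:
1 = 13 − 3·4
1 = −3·56 + 13·13
1 = 13·517 − 120·56
2124⁻¹ ≡ 397 (mod 517), so k ≡ 397·394 ≡ 284 (mod 517).
x = 1105 + 2124·284 = 604321.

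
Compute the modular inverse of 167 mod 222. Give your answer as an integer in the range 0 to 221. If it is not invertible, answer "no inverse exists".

Apply the Euclidean algorithm to 222 and 167:
222 = 1*167 + 55
167 = 3*55 + 2
55 = 27*2 + 1
2 = 2*1 + 0
The gcd is 1. Working backward:
1 = 55 − 27·2
1 = −27·167 + 82·55
1 = 82·222 − 109·167
Thus 167·(-109) ≡ 1 (mod 222); reducing, -109 mod 222 = 113.

113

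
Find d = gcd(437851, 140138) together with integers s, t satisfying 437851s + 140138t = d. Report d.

1

Apply Euclid's algorithm to 437851 and 140138:
437851 = 3×140138 + 17437
140138 = 8×17437 + 642
17437 = 27×642 + 103
642 = 6×103 + 24
103 = 4×24 + 7
24 = 3×7 + 3
7 = 2×3 + 1
3 = 3×1 + 0
gcd(437851, 140138) = 1.
Working backward:
1 = 7 − 2·3
1 = −2·24 + 7·7
1 = 7·103 − 30·24
1 = −30·642 + 187·103
1 = 187·17437 − 5079·642
1 = −5079·140138 + 40819·17437
1 = 40819·437851 − 127536·140138
So 1 = (40819)·437851 + (-127536)·140138.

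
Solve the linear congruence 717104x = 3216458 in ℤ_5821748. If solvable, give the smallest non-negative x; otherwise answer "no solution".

no solution

gcd(717104, 5821748):
5821748 = 8×717104 + 84916
717104 = 8×84916 + 37776
84916 = 2×37776 + 9364
37776 = 4×9364 + 320
9364 = 29×320 + 84
320 = 3×84 + 68
84 = 1×68 + 16
68 = 4×16 + 4
16 = 4×4 + 0
gcd = 4, but 4 ∤ 3216458, so the congruence has no solution.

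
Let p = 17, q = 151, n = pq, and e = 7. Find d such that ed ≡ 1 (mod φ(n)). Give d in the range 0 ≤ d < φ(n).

φ(n) = (p−1)(q−1) = 16·150 = 2400.
Need d with 7·d ≡ 1 (mod 2400). Apply the extended Euclidean algorithm:
2400 = 342*7 + 6
7 = 1*6 + 1
6 = 6*1 + 0
Back-substitute:
1 = 7 − 6
1 = −2400 + 343·7
So 7·343 ≡ 1 (mod 2400), hence d = 343.

343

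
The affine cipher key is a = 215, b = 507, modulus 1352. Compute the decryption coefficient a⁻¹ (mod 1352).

gcd(1352, 215) by repeated division:
1352 = 6·215 + 62
215 = 3·62 + 29
62 = 2·29 + 4
29 = 7·4 + 1
4 = 4·1 + 0
The gcd is 1. Working backward:
1 = 29 − 7·4
1 = −7·62 + 15·29
1 = 15·215 − 52·62
1 = −52·1352 + 327·215
So 215·327 ≡ 1 (mod 1352).

327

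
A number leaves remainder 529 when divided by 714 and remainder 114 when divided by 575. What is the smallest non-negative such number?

Write x = 529 + 714·k. Then 714·k ≡ 114 − 529 ≡ 160 (mod 575).
Need 714⁻¹ mod 575. Extended Euclid on (575, 139):
575 = 4·139 + 19
139 = 7·19 + 6
19 = 3·6 + 1
6 = 6·1 + 0
Back-substitute:
1 = 19 − 3·6
1 = −3·139 + 22·19
1 = 22·575 − 91·139
714⁻¹ ≡ 484 (mod 575), so k ≡ 484·160 ≡ 390 (mod 575).
x = 529 + 714·390 = 278989.

278989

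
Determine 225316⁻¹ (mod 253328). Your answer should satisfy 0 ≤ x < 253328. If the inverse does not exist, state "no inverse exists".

Compute gcd(225316, 253328):
253328 = 1·225316 + 28012
225316 = 8·28012 + 1220
28012 = 22·1220 + 1172
1220 = 1·1172 + 48
1172 = 24·48 + 20
48 = 2·20 + 8
20 = 2·8 + 4
8 = 2·4 + 0
gcd(225316, 253328) = 4 ≠ 1, so 225316 has no multiplicative inverse modulo 253328.

no inverse exists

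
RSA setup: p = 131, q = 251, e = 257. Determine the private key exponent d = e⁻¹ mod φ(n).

12393

φ(n) = (p−1)(q−1) = 130·250 = 32500.
Need d with 257·d ≡ 1 (mod 32500). Apply the extended Euclidean algorithm:
32500 = 126×257 + 118
257 = 2×118 + 21
118 = 5×21 + 13
21 = 1×13 + 8
13 = 1×8 + 5
8 = 1×5 + 3
5 = 1×3 + 2
3 = 1×2 + 1
2 = 2×1 + 0
Back-substitute:
1 = 3 − 2
1 = −5 + 2·3
1 = 2·8 − 3·5
1 = −3·13 + 5·8
1 = 5·21 − 8·13
1 = −8·118 + 45·21
1 = 45·257 − 98·118
1 = −98·32500 + 12393·257
So 257·12393 ≡ 1 (mod 32500), hence d = 12393.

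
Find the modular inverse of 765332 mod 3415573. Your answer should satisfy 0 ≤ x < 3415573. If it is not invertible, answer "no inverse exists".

1806813

Apply the Euclidean algorithm to 3415573 and 765332:
3415573 = 4*765332 + 354245
765332 = 2*354245 + 56842
354245 = 6*56842 + 13193
56842 = 4*13193 + 4070
13193 = 3*4070 + 983
4070 = 4*983 + 138
983 = 7*138 + 17
138 = 8*17 + 2
17 = 8*2 + 1
2 = 2*1 + 0
Since gcd(765332, 3415573) = 1, back-substitute to write 1 as a combination:
1 = 17 − 8·2
1 = −8·138 + 65·17
1 = 65·983 − 463·138
1 = −463·4070 + 1917·983
1 = 1917·13193 − 6214·4070
1 = −6214·56842 + 26773·13193
1 = 26773·354245 − 166852·56842
1 = −166852·765332 + 360477·354245
1 = 360477·3415573 − 1608760·765332
So 765332·(-1608760) ≡ 1 (mod 3415573), and -1608760 ≡ 1806813 (mod 3415573).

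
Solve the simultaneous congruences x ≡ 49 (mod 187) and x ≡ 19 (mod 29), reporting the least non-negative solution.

Write x = 49 + 187·k. Then 187·k ≡ 19 − 49 ≡ 28 (mod 29).
Need 187⁻¹ mod 29. Extended Euclid on (29, 13):
29 = 2*13 + 3
13 = 4*3 + 1
3 = 3*1 + 0
Back-substitute:
1 = 13 − 4·3
1 = −4·29 + 9·13
187⁻¹ ≡ 9 (mod 29), so k ≡ 9·28 ≡ 20 (mod 29).
x = 49 + 187·20 = 3789.

3789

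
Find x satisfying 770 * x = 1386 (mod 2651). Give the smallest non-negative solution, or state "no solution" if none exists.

50

First find gcd(770, 2651):
2651 = 3·770 + 341
770 = 2·341 + 88
341 = 3·88 + 77
88 = 1·77 + 11
77 = 7·11 + 0
gcd = 11 and 11 | 1386, so solutions exist. Divide through by 11: 70x ≡ 126 (mod 241).
Now find 70⁻¹ mod 241:
241 = 3×70 + 31
70 = 2×31 + 8
31 = 3×8 + 7
8 = 1×7 + 1
7 = 7×1 + 0
Back-substitute:
1 = 8 − 7
1 = −31 + 4·8
1 = 4·70 − 9·31
1 = −9·241 + 31·70
So 70⁻¹ ≡ 31 (mod 241).
Then x ≡ 31·126 ≡ 50 (mod 241); the smallest non-negative solution is x = 50.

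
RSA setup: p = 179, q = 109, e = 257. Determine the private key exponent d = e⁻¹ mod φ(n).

φ(n) = (p−1)(q−1) = 178·108 = 19224.
Need d with 257·d ≡ 1 (mod 19224). Apply the extended Euclidean algorithm:
19224 = 74·257 + 206
257 = 1·206 + 51
206 = 4·51 + 2
51 = 25·2 + 1
2 = 2·1 + 0
Back-substitute:
1 = 51 − 25·2
1 = −25·206 + 101·51
1 = 101·257 − 126·206
1 = −126·19224 + 9425·257
So 257·9425 ≡ 1 (mod 19224), hence d = 9425.

9425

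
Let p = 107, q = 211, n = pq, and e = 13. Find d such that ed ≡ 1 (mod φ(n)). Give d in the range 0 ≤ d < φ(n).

φ(n) = (p−1)(q−1) = 106·210 = 22260.
Need d with 13·d ≡ 1 (mod 22260). Apply the extended Euclidean algorithm:
22260 = 1712·13 + 4
13 = 3·4 + 1
4 = 4·1 + 0
Back-substitute:
1 = 13 − 3·4
1 = −3·22260 + 5137·13
So 13·5137 ≡ 1 (mod 22260), hence d = 5137.

5137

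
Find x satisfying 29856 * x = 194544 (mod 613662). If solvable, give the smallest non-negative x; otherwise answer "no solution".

First find gcd(29856, 613662):
613662 = 20*29856 + 16542
29856 = 1*16542 + 13314
16542 = 1*13314 + 3228
13314 = 4*3228 + 402
3228 = 8*402 + 12
402 = 33*12 + 6
12 = 2*6 + 0
gcd = 6 and 6 | 194544, so solutions exist. Divide through by 6: 4976x ≡ 32424 (mod 102277).
Now find 4976⁻¹ mod 102277:
102277 = 20·4976 + 2757
4976 = 1·2757 + 2219
2757 = 1·2219 + 538
2219 = 4·538 + 67
538 = 8·67 + 2
67 = 33·2 + 1
2 = 2·1 + 0
Back-substitute:
1 = 67 − 33·2
1 = −33·538 + 265·67
1 = 265·2219 − 1093·538
1 = −1093·2757 + 1358·2219
1 = 1358·4976 − 2451·2757
1 = −2451·102277 + 50378·4976
So 4976⁻¹ ≡ 50378 (mod 102277).
Then x ≡ 50378·32424 ≡ 92582 (mod 102277); the smallest non-negative solution is x = 92582.

92582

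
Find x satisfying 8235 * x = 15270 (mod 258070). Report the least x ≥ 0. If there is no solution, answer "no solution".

First find gcd(8235, 258070):
258070 = 31×8235 + 2785
8235 = 2×2785 + 2665
2785 = 1×2665 + 120
2665 = 22×120 + 25
120 = 4×25 + 20
25 = 1×20 + 5
20 = 4×5 + 0
gcd = 5 and 5 | 15270, so solutions exist. Divide through by 5: 1647x ≡ 3054 (mod 51614).
Now find 1647⁻¹ mod 51614:
51614 = 31·1647 + 557
1647 = 2·557 + 533
557 = 1·533 + 24
533 = 22·24 + 5
24 = 4·5 + 4
5 = 1·4 + 1
4 = 4·1 + 0
Back-substitute:
1 = 5 − 4
1 = −24 + 5·5
1 = 5·533 − 111·24
1 = −111·557 + 116·533
1 = 116·1647 − 343·557
1 = −343·51614 + 10749·1647
So 1647⁻¹ ≡ 10749 (mod 51614).
Then x ≡ 10749·3054 ≡ 942 (mod 51614); the smallest non-negative solution is x = 942.

942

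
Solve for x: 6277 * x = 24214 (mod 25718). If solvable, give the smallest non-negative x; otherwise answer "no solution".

First find gcd(6277, 25718):
25718 = 4×6277 + 610
6277 = 10×610 + 177
610 = 3×177 + 79
177 = 2×79 + 19
79 = 4×19 + 3
19 = 6×3 + 1
3 = 3×1 + 0
gcd = 1, so a unique solution mod 25718 exists.
Back-substitute for the Bézout coefficients:
1 = 19 − 6·3
1 = −6·79 + 25·19
1 = 25·177 − 56·79
1 = −56·610 + 193·177
1 = 193·6277 − 1986·610
1 = −1986·25718 + 8137·6277
So 6277·(8137) ≡ 1 (mod 25718), giving 6277⁻¹ ≡ 8137.
x ≡ 6277⁻¹·24214 ≡ 8137·24214 ≡ 3720 (mod 25718).

3720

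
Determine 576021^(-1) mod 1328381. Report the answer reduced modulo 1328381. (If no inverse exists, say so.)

309656

Extended Euclidean algorithm:
1328381 = 2×576021 + 176339
576021 = 3×176339 + 47004
176339 = 3×47004 + 35327
47004 = 1×35327 + 11677
35327 = 3×11677 + 296
11677 = 39×296 + 133
296 = 2×133 + 30
133 = 4×30 + 13
30 = 2×13 + 4
13 = 3×4 + 1
4 = 4×1 + 0
gcd = 1, so the inverse exists. Back-substitute:
1 = 13 − 3·4
1 = −3·30 + 7·13
1 = 7·133 − 31·30
1 = −31·296 + 69·133
1 = 69·11677 − 2722·296
1 = −2722·35327 + 8235·11677
1 = 8235·47004 − 10957·35327
1 = −10957·176339 + 41106·47004
1 = 41106·576021 − 134275·176339
1 = −134275·1328381 + 309656·576021
So 576021·309656 ≡ 1 (mod 1328381).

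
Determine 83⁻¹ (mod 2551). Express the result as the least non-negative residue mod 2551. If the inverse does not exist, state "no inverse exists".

gcd(2551, 83) by repeated division:
2551 = 30*83 + 61
83 = 1*61 + 22
61 = 2*22 + 17
22 = 1*17 + 5
17 = 3*5 + 2
5 = 2*2 + 1
2 = 2*1 + 0
The gcd is 1. Working backward:
1 = 5 − 2·2
1 = −2·17 + 7·5
1 = 7·22 − 9·17
1 = −9·61 + 25·22
1 = 25·83 − 34·61
1 = −34·2551 + 1045·83
So 83·1045 ≡ 1 (mod 2551).

1045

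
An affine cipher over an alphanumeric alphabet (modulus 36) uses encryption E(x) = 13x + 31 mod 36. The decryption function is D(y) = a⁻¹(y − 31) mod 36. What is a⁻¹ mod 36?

25

Apply the Euclidean algorithm to 36 and 13:
36 = 2×13 + 10
13 = 1×10 + 3
10 = 3×3 + 1
3 = 3×1 + 0
The gcd is 1. Working backward:
1 = 10 − 3·3
1 = −3·13 + 4·10
1 = 4·36 − 11·13
Thus 13·(-11) ≡ 1 (mod 36); reducing, -11 mod 36 = 25.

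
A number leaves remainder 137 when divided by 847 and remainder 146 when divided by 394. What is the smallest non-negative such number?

90766

Write x = 137 + 847·k. Then 847·k ≡ 146 − 137 ≡ 9 (mod 394).
Need 847⁻¹ mod 394. Extended Euclid on (394, 59):
394 = 6·59 + 40
59 = 1·40 + 19
40 = 2·19 + 2
19 = 9·2 + 1
2 = 2·1 + 0
Back-substitute:
1 = 19 − 9·2
1 = −9·40 + 19·19
1 = 19·59 − 28·40
1 = −28·394 + 187·59
847⁻¹ ≡ 187 (mod 394), so k ≡ 187·9 ≡ 107 (mod 394).
x = 137 + 847·107 = 90766.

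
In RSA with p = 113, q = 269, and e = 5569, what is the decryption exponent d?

φ(n) = (p−1)(q−1) = 112·268 = 30016.
Need d with 5569·d ≡ 1 (mod 30016). Apply the extended Euclidean algorithm:
30016 = 5·5569 + 2171
5569 = 2·2171 + 1227
2171 = 1·1227 + 944
1227 = 1·944 + 283
944 = 3·283 + 95
283 = 2·95 + 93
95 = 1·93 + 2
93 = 46·2 + 1
2 = 2·1 + 0
Back-substitute:
1 = 93 − 46·2
1 = −46·95 + 47·93
1 = 47·283 − 140·95
1 = −140·944 + 467·283
1 = 467·1227 − 607·944
1 = −607·2171 + 1074·1227
1 = 1074·5569 − 2755·2171
1 = −2755·30016 + 14849·5569
So 5569·14849 ≡ 1 (mod 30016), hence d = 14849.

14849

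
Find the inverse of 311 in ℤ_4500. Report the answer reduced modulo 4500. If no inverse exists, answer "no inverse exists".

Run Euclid on (4500, 311):
4500 = 14×311 + 146
311 = 2×146 + 19
146 = 7×19 + 13
19 = 1×13 + 6
13 = 2×6 + 1
6 = 6×1 + 0
The gcd is 1. Working backward:
1 = 13 − 2·6
1 = −2·19 + 3·13
1 = 3·146 − 23·19
1 = −23·311 + 49·146
1 = 49·4500 − 709·311
Thus 311·(-709) ≡ 1 (mod 4500); reducing, -709 mod 4500 = 3791.

3791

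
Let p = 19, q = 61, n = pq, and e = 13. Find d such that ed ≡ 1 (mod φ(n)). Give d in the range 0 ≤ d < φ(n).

φ(n) = (p−1)(q−1) = 18·60 = 1080.
Need d with 13·d ≡ 1 (mod 1080). Apply the extended Euclidean algorithm:
1080 = 83*13 + 1
13 = 13*1 + 0
Back-substitute:
1 = 1080 − 83·13
So 13·(-83) ≡ 1 (mod 1080), hence d ≡ -83 ≡ 997 (mod 1080).

997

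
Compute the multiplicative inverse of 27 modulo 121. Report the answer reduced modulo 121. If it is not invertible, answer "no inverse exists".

Extended Euclidean algorithm:
121 = 4*27 + 13
27 = 2*13 + 1
13 = 13*1 + 0
The gcd is 1. Working backward:
1 = 27 − 2·13
1 = −2·121 + 9·27
So 27·9 ≡ 1 (mod 121).

9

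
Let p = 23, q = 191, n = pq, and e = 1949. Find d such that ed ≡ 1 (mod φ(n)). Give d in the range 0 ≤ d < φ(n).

φ(n) = (p−1)(q−1) = 22·190 = 4180.
Need d with 1949·d ≡ 1 (mod 4180). Apply the extended Euclidean algorithm:
4180 = 2*1949 + 282
1949 = 6*282 + 257
282 = 1*257 + 25
257 = 10*25 + 7
25 = 3*7 + 4
7 = 1*4 + 3
4 = 1*3 + 1
3 = 3*1 + 0
Back-substitute:
1 = 4 − 3
1 = −7 + 2·4
1 = 2·25 − 7·7
1 = −7·257 + 72·25
1 = 72·282 − 79·257
1 = −79·1949 + 546·282
1 = 546·4180 − 1171·1949
So 1949·(-1171) ≡ 1 (mod 4180), hence d ≡ -1171 ≡ 3009 (mod 4180).

3009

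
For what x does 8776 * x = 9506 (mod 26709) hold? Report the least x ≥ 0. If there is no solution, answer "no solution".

First find gcd(8776, 26709):
26709 = 3*8776 + 381
8776 = 23*381 + 13
381 = 29*13 + 4
13 = 3*4 + 1
4 = 4*1 + 0
gcd = 1, so a unique solution mod 26709 exists.
Back-substitute for the Bézout coefficients:
1 = 13 − 3·4
1 = −3·381 + 88·13
1 = 88·8776 − 2027·381
1 = −2027·26709 + 6169·8776
So 8776·(6169) ≡ 1 (mod 26709), giving 8776⁻¹ ≡ 6169.
x ≡ 8776⁻¹·9506 ≡ 6169·9506 ≡ 16259 (mod 26709).

16259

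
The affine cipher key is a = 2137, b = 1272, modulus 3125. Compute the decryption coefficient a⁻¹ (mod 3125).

Run Euclid on (3125, 2137):
3125 = 1×2137 + 988
2137 = 2×988 + 161
988 = 6×161 + 22
161 = 7×22 + 7
22 = 3×7 + 1
7 = 7×1 + 0
The gcd is 1. Working backward:
1 = 22 − 3·7
1 = −3·161 + 22·22
1 = 22·988 − 135·161
1 = −135·2137 + 292·988
1 = 292·3125 − 427·2137
Thus 2137·(-427) ≡ 1 (mod 3125); reducing, -427 mod 3125 = 2698.

2698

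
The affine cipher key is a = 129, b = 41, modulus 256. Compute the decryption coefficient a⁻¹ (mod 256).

129

Apply the Euclidean algorithm to 256 and 129:
256 = 1*129 + 127
129 = 1*127 + 2
127 = 63*2 + 1
2 = 2*1 + 0
Since gcd(129, 256) = 1, back-substitute to write 1 as a combination:
1 = 127 − 63·2
1 = −63·129 + 64·127
1 = 64·256 − 127·129
Thus 129·(-127) ≡ 1 (mod 256); reducing, -127 mod 256 = 129.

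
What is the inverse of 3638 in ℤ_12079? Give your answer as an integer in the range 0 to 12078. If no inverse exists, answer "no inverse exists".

2872

Apply the Euclidean algorithm to 12079 and 3638:
12079 = 3·3638 + 1165
3638 = 3·1165 + 143
1165 = 8·143 + 21
143 = 6·21 + 17
21 = 1·17 + 4
17 = 4·4 + 1
4 = 4·1 + 0
Since gcd(3638, 12079) = 1, back-substitute to write 1 as a combination:
1 = 17 − 4·4
1 = −4·21 + 5·17
1 = 5·143 − 34·21
1 = −34·1165 + 277·143
1 = 277·3638 − 865·1165
1 = −865·12079 + 2872·3638
So 3638·2872 ≡ 1 (mod 12079).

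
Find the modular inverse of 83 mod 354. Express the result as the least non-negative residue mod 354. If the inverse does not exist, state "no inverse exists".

gcd(354, 83) by repeated division:
354 = 4*83 + 22
83 = 3*22 + 17
22 = 1*17 + 5
17 = 3*5 + 2
5 = 2*2 + 1
2 = 2*1 + 0
Since gcd(83, 354) = 1, back-substitute to write 1 as a combination:
1 = 5 − 2·2
1 = −2·17 + 7·5
1 = 7·22 − 9·17
1 = −9·83 + 34·22
1 = 34·354 − 145·83
So 83·(-145) ≡ 1 (mod 354), and -145 ≡ 209 (mod 354).

209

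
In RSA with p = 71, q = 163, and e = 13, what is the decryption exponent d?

φ(n) = (p−1)(q−1) = 70·162 = 11340.
Need d with 13·d ≡ 1 (mod 11340). Apply the extended Euclidean algorithm:
11340 = 872·13 + 4
13 = 3·4 + 1
4 = 4·1 + 0
Back-substitute:
1 = 13 − 3·4
1 = −3·11340 + 2617·13
So 13·2617 ≡ 1 (mod 11340), hence d = 2617.

2617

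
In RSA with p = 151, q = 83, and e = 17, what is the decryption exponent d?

10853

φ(n) = (p−1)(q−1) = 150·82 = 12300.
Need d with 17·d ≡ 1 (mod 12300). Apply the extended Euclidean algorithm:
12300 = 723*17 + 9
17 = 1*9 + 8
9 = 1*8 + 1
8 = 8*1 + 0
Back-substitute:
1 = 9 − 8
1 = −17 + 2·9
1 = 2·12300 − 1447·17
So 17·(-1447) ≡ 1 (mod 12300), hence d ≡ -1447 ≡ 10853 (mod 12300).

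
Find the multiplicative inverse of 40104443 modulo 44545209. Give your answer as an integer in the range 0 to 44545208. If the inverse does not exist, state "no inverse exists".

39852950

Run Euclid on (44545209, 40104443):
44545209 = 1*40104443 + 4440766
40104443 = 9*4440766 + 137549
4440766 = 32*137549 + 39198
137549 = 3*39198 + 19955
39198 = 1*19955 + 19243
19955 = 1*19243 + 712
19243 = 27*712 + 19
712 = 37*19 + 9
19 = 2*9 + 1
9 = 9*1 + 0
Since gcd(40104443, 44545209) = 1, back-substitute to write 1 as a combination:
1 = 19 − 2·9
1 = −2·712 + 75·19
1 = 75·19243 − 2027·712
1 = −2027·19955 + 2102·19243
1 = 2102·39198 − 4129·19955
1 = −4129·137549 + 14489·39198
1 = 14489·4440766 − 467777·137549
1 = −467777·40104443 + 4224482·4440766
1 = 4224482·44545209 − 4692259·40104443
Thus 40104443·(-4692259) ≡ 1 (mod 44545209); reducing, -4692259 mod 44545209 = 39852950.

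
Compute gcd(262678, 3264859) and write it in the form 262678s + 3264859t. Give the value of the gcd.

Apply Euclid's algorithm to 3264859 and 262678:
3264859 = 12*262678 + 112723
262678 = 2*112723 + 37232
112723 = 3*37232 + 1027
37232 = 36*1027 + 260
1027 = 3*260 + 247
260 = 1*247 + 13
247 = 19*13 + 0
gcd(262678, 3264859) = 13.
Working backward:
13 = 260 − 247
13 = −1027 + 4·260
13 = 4·37232 − 145·1027
13 = −145·112723 + 439·37232
13 = 439·262678 − 1023·112723
13 = −1023·3264859 + 12715·262678
So 13 = (-1023)·3264859 + (12715)·262678.

13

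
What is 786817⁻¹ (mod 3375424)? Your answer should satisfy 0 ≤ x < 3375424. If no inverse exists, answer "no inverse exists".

2840001

Run Euclid on (3375424, 786817):
3375424 = 4·786817 + 228156
786817 = 3·228156 + 102349
228156 = 2·102349 + 23458
102349 = 4·23458 + 8517
23458 = 2·8517 + 6424
8517 = 1·6424 + 2093
6424 = 3·2093 + 145
2093 = 14·145 + 63
145 = 2·63 + 19
63 = 3·19 + 6
19 = 3·6 + 1
6 = 6·1 + 0
gcd = 1, so the inverse exists. Back-substitute:
1 = 19 − 3·6
1 = −3·63 + 10·19
1 = 10·145 − 23·63
1 = −23·2093 + 332·145
1 = 332·6424 − 1019·2093
1 = −1019·8517 + 1351·6424
1 = 1351·23458 − 3721·8517
1 = −3721·102349 + 16235·23458
1 = 16235·228156 − 36191·102349
1 = −36191·786817 + 124808·228156
1 = 124808·3375424 − 535423·786817
Thus 786817·(-535423) ≡ 1 (mod 3375424); reducing, -535423 mod 3375424 = 2840001.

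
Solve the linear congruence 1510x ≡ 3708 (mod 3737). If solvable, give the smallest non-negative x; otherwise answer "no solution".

834

First find gcd(1510, 3737):
3737 = 2·1510 + 717
1510 = 2·717 + 76
717 = 9·76 + 33
76 = 2·33 + 10
33 = 3·10 + 3
10 = 3·3 + 1
3 = 3·1 + 0
gcd = 1, so a unique solution mod 3737 exists.
Back-substitute for the Bézout coefficients:
1 = 10 − 3·3
1 = −3·33 + 10·10
1 = 10·76 − 23·33
1 = −23·717 + 217·76
1 = 217·1510 − 457·717
1 = −457·3737 + 1131·1510
So 1510·(1131) ≡ 1 (mod 3737), giving 1510⁻¹ ≡ 1131.
x ≡ 1510⁻¹·3708 ≡ 1131·3708 ≡ 834 (mod 3737).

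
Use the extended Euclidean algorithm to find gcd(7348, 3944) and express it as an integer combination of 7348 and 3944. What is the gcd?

Apply Euclid's algorithm to 7348 and 3944:
7348 = 1×3944 + 3404
3944 = 1×3404 + 540
3404 = 6×540 + 164
540 = 3×164 + 48
164 = 3×48 + 20
48 = 2×20 + 8
20 = 2×8 + 4
8 = 2×4 + 0
gcd(7348, 3944) = 4.
Back-substituting:
4 = 20 − 2·8
4 = −2·48 + 5·20
4 = 5·164 − 17·48
4 = −17·540 + 56·164
4 = 56·3404 − 353·540
4 = −353·3944 + 409·3404
4 = 409·7348 − 762·3944
So 4 = (409)·7348 + (-762)·3944.

4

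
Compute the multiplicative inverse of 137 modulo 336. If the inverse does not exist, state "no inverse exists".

233

Apply the Euclidean algorithm to 336 and 137:
336 = 2*137 + 62
137 = 2*62 + 13
62 = 4*13 + 10
13 = 1*10 + 3
10 = 3*3 + 1
3 = 3*1 + 0
Since gcd(137, 336) = 1, back-substitute to write 1 as a combination:
1 = 10 − 3·3
1 = −3·13 + 4·10
1 = 4·62 − 19·13
1 = −19·137 + 42·62
1 = 42·336 − 103·137
Hence 137⁻¹ ≡ -103 ≡ 233 (mod 336).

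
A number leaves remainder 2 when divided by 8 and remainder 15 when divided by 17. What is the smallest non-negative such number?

Write x = 2 + 8·k. Then 8·k ≡ 15 − 2 ≡ 13 (mod 17).
Need 8⁻¹ mod 17. Extended Euclid on (17, 8):
17 = 2*8 + 1
8 = 8*1 + 0
Back-substitute:
1 = 17 − 2·8
8⁻¹ ≡ 15 (mod 17), so k ≡ 15·13 ≡ 8 (mod 17).
x = 2 + 8·8 = 66.

66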